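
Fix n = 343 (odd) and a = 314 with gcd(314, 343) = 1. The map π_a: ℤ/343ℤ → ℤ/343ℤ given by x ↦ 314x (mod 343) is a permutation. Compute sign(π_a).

Start at x=111: 111 → 211 → 55 → 120 → 293 → 78 → 139 → … (one orbit).
The orbit structure of x ↦ 314x mod 343: 10 orbits of sizes [98, 98, 98, 14, 14, 14, 2, 2, 2, 1].
10 cycles on 343: each ℓ→(−1)^(ℓ−1), product (−1)^333 = -1.
The Jacobi symbol (314|343) = -1 (Zolotarev) agrees.

-1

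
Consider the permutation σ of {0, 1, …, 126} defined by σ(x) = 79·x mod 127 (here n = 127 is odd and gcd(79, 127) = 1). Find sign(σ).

+1

Trace 82: π^k(82) = [82, 1, 79, 18, 25, 70, 69] for k=0..6.
Cycle type of π: 63×2 + 1; total 3 cycles.
With 3 cycles on 127 points, sign = (−1)^{127−3} = +1.
The Jacobi symbol (79|127) = +1 (Zolotarev) agrees.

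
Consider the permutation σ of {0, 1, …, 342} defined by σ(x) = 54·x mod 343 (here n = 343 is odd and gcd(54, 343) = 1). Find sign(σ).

Orbit of 326 under x↦54x: [326, 111, 163, 227, 253, 285, 298]… (length divides ord_343(54)).
Cycle lengths of π_54 on ℤ/343ℤ: [294, 42, 6, 1]; 4 cycles in total.
With 4 cycles on 343 points, sign = (−1)^{343−4} = -1.

-1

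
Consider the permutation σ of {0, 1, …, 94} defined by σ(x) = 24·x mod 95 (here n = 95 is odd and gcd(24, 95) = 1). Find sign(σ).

+1

Trace 66: π^k(66) = [66, 64, 16, 4, 1, 24, 6] for k=0..6.
Decompose π into cycles: lengths [18, 18, 18, 18, 9, 9, 2, 2, 1] (9 cycles, including the fixed point 0).
9 cycles on 95: each ℓ→(−1)^(ℓ−1), product (−1)^86 = +1.
Zolotarev: (24|95) = +1, matching the cycle-count sign.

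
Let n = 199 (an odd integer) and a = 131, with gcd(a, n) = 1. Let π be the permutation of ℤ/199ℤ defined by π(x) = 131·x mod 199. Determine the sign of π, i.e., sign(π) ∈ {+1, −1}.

Orbit of 162 under x↦131x: [162, 128, 52, 46, 56, 172, 45]… (length divides ord_199(131)).
The orbit structure of x ↦ 131x mod 199: 3 orbits of sizes [99, 99, 1].
Σ(ℓ_i−1) = 199−3 = 196; sign = (−1)^196 = +1.
Via Zolotarev, sign(π_{131}) = (131|199) = +1.

+1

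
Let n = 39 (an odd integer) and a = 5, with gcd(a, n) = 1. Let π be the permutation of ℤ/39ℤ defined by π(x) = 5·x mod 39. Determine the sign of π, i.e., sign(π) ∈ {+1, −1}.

+1

Start at x=5: 5 → 25 → 8 → 1 → 5 (one orbit).
π_5 has 11 disjoint cycles with lengths [4, 4, 4, 4, 4, 4, 4, 4, 4, 2, 1] on {0,…,38}.
Σ(ℓ_i−1) = 39−11 = 28; sign = (−1)^28 = +1.
(5|39)_J = +1 (Zolotarev's lemma cross-check).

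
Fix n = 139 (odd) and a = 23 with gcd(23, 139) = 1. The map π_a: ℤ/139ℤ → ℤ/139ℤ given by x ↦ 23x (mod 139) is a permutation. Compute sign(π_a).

-1

Trace 39: π^k(39) = [39, 63, 59, 106, 75, 57, 60] for k=0..6.
The orbit structure of x ↦ 23x mod 139: 4 orbits of sizes [46, 46, 46, 1].
sign(π) = (−1)^{n − #cycles} = (−1)^{139−4} = (−1)^135 = -1.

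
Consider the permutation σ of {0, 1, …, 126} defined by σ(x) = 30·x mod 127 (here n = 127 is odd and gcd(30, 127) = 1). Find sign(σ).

+1

Start at x=38: 38 → 124 → 37 → 94 → 26 → 18 → 32 → … (one orbit).
Cycle lengths of π_30 on ℤ/127ℤ: [63, 63, 1]; 3 cycles in total.
3 cycles on 127: each ℓ→(−1)^(ℓ−1), product (−1)^124 = +1.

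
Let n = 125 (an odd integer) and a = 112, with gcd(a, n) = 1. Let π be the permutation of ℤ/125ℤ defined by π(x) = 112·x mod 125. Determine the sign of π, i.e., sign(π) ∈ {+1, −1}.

-1

Start at x=46: 46 → 27 → 24 → 63 → 56 → 22 → 89 → … (one orbit).
π_112 has 4 disjoint cycles with lengths [100, 20, 4, 1] on {0,…,124}.
125 − 4 = 121 transpositions; sign(π) = (−1)^121 = -1.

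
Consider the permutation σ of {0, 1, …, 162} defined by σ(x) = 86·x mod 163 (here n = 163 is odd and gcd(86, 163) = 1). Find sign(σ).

-1

Trace 86: π^k(86) = [86, 61, 30, 135, 37, 85, 138] for k=0..6.
The orbit structure of x ↦ 86x mod 163: 4 orbits of sizes [54, 54, 54, 1].
163 − 4 = 159 transpositions; sign(π) = (−1)^159 = -1.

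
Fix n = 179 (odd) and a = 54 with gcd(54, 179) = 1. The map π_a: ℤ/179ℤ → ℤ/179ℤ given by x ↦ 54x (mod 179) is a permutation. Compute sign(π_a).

-1

Trace 94: π^k(94) = [94, 64, 55, 106, 175, 142, 150] for k=0..6.
2 cycles of lengths [178, 1].
179 − 2 = 177 transpositions; sign(π) = (−1)^177 = -1.
Zolotarev: (54|179) = -1, matching the cycle-count sign.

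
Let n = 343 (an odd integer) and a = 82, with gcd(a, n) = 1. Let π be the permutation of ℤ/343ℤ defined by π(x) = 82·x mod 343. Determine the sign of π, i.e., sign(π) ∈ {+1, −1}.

-1

Trace 23: π^k(23) = [23, 171, 302, 68, 88, 13, 37] for k=0..6.
Decompose π into cycles: lengths [294, 42, 6, 1] (4 cycles, including the fixed point 0).
sign(π) = (−1)^{n − #cycles} = (−1)^{343−4} = (−1)^339 = -1.
Check: (82/343) = -1 by Zolotarev.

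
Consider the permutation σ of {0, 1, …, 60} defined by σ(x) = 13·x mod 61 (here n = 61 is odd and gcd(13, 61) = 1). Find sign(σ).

+1

Trace 47: π^k(47) = [47, 1, 13] for k=0..2.
π_13 has 21 disjoint cycles with lengths [3, 3, 3, 3, 3, 3, 3, 3, 3, 3, 3, 3, 3, 3, 3, 3, 3, 3, 3, 3, 1] on {0,…,60}.
sign(π) = (−1)^{n − #cycles} = (−1)^{61−21} = (−1)^40 = +1.
(13|61)_J = +1 (Zolotarev's lemma cross-check).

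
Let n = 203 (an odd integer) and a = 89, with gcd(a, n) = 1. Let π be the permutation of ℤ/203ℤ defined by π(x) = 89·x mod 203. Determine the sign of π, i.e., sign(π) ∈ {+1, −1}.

+1

Orbit of 107 under x↦89x: [107, 185, 22, 131, 88, 118, 149]… (length divides ord_203(89)).
The orbit structure of x ↦ 89x mod 203: 5 orbits of sizes [84, 84, 28, 6, 1].
n − c = 203 − 5 = 198; sign = (−1)^198 = +1.
Check: (89/203) = +1 by Zolotarev.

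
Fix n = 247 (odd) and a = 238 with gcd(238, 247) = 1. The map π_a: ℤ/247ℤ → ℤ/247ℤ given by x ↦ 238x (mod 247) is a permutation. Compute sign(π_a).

-1

Trace 81: π^k(81) = [81, 12, 139, 231, 144, 186, 55] for k=0..6.
Decompose π into cycles: lengths [18, 18, 18, 18, 18, 18, 18, 18, 18, 18, 18, 18, 18, 6, 6, 1] (16 cycles, including the fixed point 0).
Σ(ℓ_i−1) = 247−16 = 231; sign = (−1)^231 = -1.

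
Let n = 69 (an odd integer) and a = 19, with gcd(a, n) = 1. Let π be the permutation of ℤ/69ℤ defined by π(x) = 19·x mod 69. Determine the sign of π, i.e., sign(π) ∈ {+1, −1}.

Start at x=64: 64 → 43 → 58 → 67 → 31 → 37 → 13 → … (one orbit).
The orbit structure of x ↦ 19x mod 69: 6 orbits of sizes [22, 22, 22, 1, 1, 1].
n − c = 69 − 6 = 63; sign = (−1)^63 = -1.

-1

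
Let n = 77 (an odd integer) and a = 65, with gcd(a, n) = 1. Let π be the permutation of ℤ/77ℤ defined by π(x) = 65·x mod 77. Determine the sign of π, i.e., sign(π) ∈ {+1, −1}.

-1

Orbit of 32 under x↦65x: [32, 1, 65, 67, 43, 23]… (length divides ord_77(65)).
Cycle lengths of π_65 on ℤ/77ℤ: [6, 6, 6, 6, 6, 6, 6, 6, 6, 6, 3, 3, 2, 2, 2, 2, 2, 1]; 18 cycles in total.
n − c = 77 − 18 = 59; sign = (−1)^59 = -1.
(65|77)_J = -1 (Zolotarev's lemma cross-check).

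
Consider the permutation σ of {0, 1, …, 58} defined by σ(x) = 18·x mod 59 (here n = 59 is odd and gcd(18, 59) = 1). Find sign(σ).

Orbit of 22 under x↦18x: [22, 42, 48, 38, 35, 40, 12]… (length divides ord_59(18)).
Cycle type of π: 58 + 1; total 2 cycles.
2 cycles on 59: each ℓ→(−1)^(ℓ−1), product (−1)^57 = -1.
Via Zolotarev, sign(π_{18}) = (18|59) = -1.

-1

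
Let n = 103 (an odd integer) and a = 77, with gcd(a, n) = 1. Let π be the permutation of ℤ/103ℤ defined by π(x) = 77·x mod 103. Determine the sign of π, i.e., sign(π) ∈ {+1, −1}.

Orbit of 6 under x↦77x: [6, 50, 39, 16, 99, 1, 77]… (length divides ord_103(77)).
2 cycles of lengths [102, 1].
sign(π) = (−1)^{n − #cycles} = (−1)^{103−2} = (−1)^101 = -1.
Check: (77/103) = -1 by Zolotarev.

-1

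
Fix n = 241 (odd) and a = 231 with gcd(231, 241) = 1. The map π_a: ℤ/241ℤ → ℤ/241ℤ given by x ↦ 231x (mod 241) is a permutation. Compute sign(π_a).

+1

Trace 15: π^k(15) = [15, 91, 54, 183, 98, 225, 160] for k=0..6.
17 cycles of lengths [15, 15, 15, 15, 15, 15, 15, 15, 15, 15, 15, 15, 15, 15, 15, 15, 1].
Σ(ℓ_i−1) = 241−17 = 224; sign = (−1)^224 = +1.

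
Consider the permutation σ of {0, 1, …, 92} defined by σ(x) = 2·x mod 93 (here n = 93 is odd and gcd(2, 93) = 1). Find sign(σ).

-1

Trace 35: π^k(35) = [35, 70, 47, 1, 2, 4, 8] for k=0..6.
Cycle lengths of π_2 on ℤ/93ℤ: [10, 10, 10, 10, 10, 10, 5, 5, 5, 5, 5, 5, 2, 1]; 14 cycles in total.
n − c = 93 − 14 = 79; sign = (−1)^79 = -1.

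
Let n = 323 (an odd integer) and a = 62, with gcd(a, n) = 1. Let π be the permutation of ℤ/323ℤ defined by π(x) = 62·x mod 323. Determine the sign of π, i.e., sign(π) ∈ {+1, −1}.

-1

Trace 245: π^k(245) = [245, 9, 235, 35, 232, 172, 5] for k=0..6.
6 cycles of lengths [144, 144, 16, 9, 9, 1].
6 cycles on 323: each ℓ→(−1)^(ℓ−1), product (−1)^317 = -1.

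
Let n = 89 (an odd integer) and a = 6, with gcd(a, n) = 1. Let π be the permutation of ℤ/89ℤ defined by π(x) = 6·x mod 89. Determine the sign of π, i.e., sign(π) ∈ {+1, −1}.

-1

Orbit of 19 under x↦6x: [19, 25, 61, 10, 60, 4, 24]… (length divides ord_89(6)).
The orbit structure of x ↦ 6x mod 89: 2 orbits of sizes [88, 1].
2 cycles on 89: each ℓ→(−1)^(ℓ−1), product (−1)^87 = -1.
The Jacobi symbol (6|89) = -1 (Zolotarev) agrees.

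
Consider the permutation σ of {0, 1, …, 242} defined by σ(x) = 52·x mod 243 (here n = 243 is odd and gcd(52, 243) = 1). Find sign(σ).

Trace 109: π^k(109) = [109, 79, 220, 19, 16, 103, 10] for k=0..6.
11 cycles of lengths [81, 81, 27, 27, 9, 9, 3, 3, 1, 1, 1].
With 11 cycles on 243 points, sign = (−1)^{243−11} = +1.
Check: (52/243) = +1 by Zolotarev.

+1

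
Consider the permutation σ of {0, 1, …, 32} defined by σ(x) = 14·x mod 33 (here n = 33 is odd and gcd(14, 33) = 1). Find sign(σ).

Start at x=1: 1 → 14 → 31 → 5 → 4 → 23 → 25 → … (one orbit).
6 cycles of lengths [10, 10, 5, 5, 2, 1].
sign(π) = (−1)^{n − #cycles} = (−1)^{33−6} = (−1)^27 = -1.
The Jacobi symbol (14|33) = -1 (Zolotarev) agrees.

-1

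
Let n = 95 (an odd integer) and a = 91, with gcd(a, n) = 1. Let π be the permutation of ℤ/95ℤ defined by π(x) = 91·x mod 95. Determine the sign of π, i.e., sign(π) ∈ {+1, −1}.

Orbit of 91 under x↦91x: [91, 16, 31, 66, 21, 11, 51]… (length divides ord_95(91)).
Cycle lengths of π_91 on ℤ/95ℤ: [18, 18, 18, 18, 18, 1, 1, 1, 1, 1]; 10 cycles in total.
Σ(ℓ_i−1) = 95−10 = 85; sign = (−1)^85 = -1.

-1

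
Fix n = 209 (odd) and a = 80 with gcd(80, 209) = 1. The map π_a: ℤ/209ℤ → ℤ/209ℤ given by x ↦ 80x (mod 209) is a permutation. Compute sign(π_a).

Start at x=16: 16 → 26 → 199 → 36 → 163 → 82 → 81 → … (one orbit).
The orbit structure of x ↦ 80x mod 209: 9 orbits of sizes [45, 45, 45, 45, 9, 9, 5, 5, 1].
209 − 9 = 200 transpositions; sign(π) = (−1)^200 = +1.
Check: (80/209) = +1 by Zolotarev.

+1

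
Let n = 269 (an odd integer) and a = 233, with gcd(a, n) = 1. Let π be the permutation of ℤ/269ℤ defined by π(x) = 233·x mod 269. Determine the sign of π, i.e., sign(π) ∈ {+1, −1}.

Trace 169: π^k(169) = [169, 103, 58, 64, 117, 92, 185] for k=0..6.
Cycle type of π: 134×2 + 1; total 3 cycles.
n − c = 269 − 3 = 266; sign = (−1)^266 = +1.
The Jacobi symbol (233|269) = +1 (Zolotarev) agrees.

+1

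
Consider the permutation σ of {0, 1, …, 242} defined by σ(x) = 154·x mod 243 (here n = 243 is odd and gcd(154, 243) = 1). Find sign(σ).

+1

Orbit of 163 under x↦154x: [163, 73, 64, 136, 46, 37, 109]… (length divides ord_243(154)).
Cycle lengths of π_154 on ℤ/243ℤ: [27, 27, 27, 27, 27, 27, 9, 9, 9, 9, 9, 9, 3, 3, 3, 3, 3, 3, 1, 1, 1, 1, 1, 1, 1, 1, 1]; 27 cycles in total.
sign(π) = (−1)^{n − #cycles} = (−1)^{243−27} = (−1)^216 = +1.
The Jacobi symbol (154|243) = +1 (Zolotarev) agrees.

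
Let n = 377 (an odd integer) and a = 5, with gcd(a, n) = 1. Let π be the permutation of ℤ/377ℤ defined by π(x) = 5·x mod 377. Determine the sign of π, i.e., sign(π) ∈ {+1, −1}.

-1

Orbit of 96 under x↦5x: [96, 103, 138, 313, 57, 285, 294]… (length divides ord_377(5)).
Cycle type of π: 28×12 + 14×2 + 4×3 + 1; total 18 cycles.
377 − 18 = 359 transpositions; sign(π) = (−1)^359 = -1.
(5|377)_J = -1 (Zolotarev's lemma cross-check).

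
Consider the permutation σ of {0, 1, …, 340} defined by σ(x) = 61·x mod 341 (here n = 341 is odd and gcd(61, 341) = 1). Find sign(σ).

+1

Trace 61: π^k(61) = [61, 311, 216, 218, 340, 280, 30] for k=0..6.
The orbit structure of x ↦ 61x mod 341: 47 orbits of sizes [10, 10, 10, 10, 10, 10, 10, 10, 10, 10, 10, 10, 10, 10, 10, 10, 10, 10, 10, 10, 10, 10, 10, 10, 10, 10, 10, 10, 10, 10, 10, 2, 2, 2, 2, 2, 2, 2, 2, 2, 2, 2, 2, 2, 2, 2, 1].
341 − 47 = 294 transpositions; sign(π) = (−1)^294 = +1.
Check: (61/341) = +1 by Zolotarev.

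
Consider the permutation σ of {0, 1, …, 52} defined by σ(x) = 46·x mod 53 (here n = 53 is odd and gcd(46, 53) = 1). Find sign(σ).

Orbit of 15 under x↦46x: [15, 1, 46, 49, 28, 16, 47]… (length divides ord_53(46)).
π_46 has 5 disjoint cycles with lengths [13, 13, 13, 13, 1] on {0,…,52}.
53 − 5 = 48 transpositions; sign(π) = (−1)^48 = +1.

+1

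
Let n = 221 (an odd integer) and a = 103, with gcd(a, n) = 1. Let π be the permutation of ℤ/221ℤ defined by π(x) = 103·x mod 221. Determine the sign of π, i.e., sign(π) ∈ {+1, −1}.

+1

Trace 103: π^k(103) = [103, 1] for k=0..1.
The orbit structure of x ↦ 103x mod 221: 119 orbits of sizes [2, 2, 2, 2, 2, 2, 2, 2, 2, 2, 2, 2, 2, 2, 2, 2, 2, 2, 2, 2, 2, 2, 2, 2, 2, 2, 2, 2, 2, 2, 2, 2, 2, 2, 2, 2, 2, 2, 2, 2, 2, 2, 2, 2, 2, 2, 2, 2, 2, 2, 2, 2, 2, 2, 2, 2, 2, 2, 2, 2, 2, 2, 2, 2, 2, 2, 2, 2, 2, 2, 2, 2, 2, 2, 2, 2, 2, 2, 2, 2, 2, 2, 2, 2, 2, 2, 2, 2, 2, 2, 2, 2, 2, 2, 2, 2, 2, 2, 2, 2, 2, 2, 1, 1, 1, 1, 1, 1, 1, 1, 1, 1, 1, 1, 1, 1, 1, 1, 1].
Σ(ℓ_i−1) = 221−119 = 102; sign = (−1)^102 = +1.
Check: (103/221) = +1 by Zolotarev.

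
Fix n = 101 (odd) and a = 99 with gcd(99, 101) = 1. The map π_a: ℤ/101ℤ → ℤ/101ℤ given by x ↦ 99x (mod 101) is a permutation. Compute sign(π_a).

-1

Start at x=98: 98 → 6 → 89 → 24 → 53 → 96 → 10 → … (one orbit).
The orbit structure of x ↦ 99x mod 101: 2 orbits of sizes [100, 1].
sign(π) = (−1)^{n − #cycles} = (−1)^{101−2} = (−1)^99 = -1.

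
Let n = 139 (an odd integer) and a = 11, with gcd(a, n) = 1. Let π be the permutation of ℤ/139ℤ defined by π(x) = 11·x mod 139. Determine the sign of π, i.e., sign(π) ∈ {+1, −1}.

Start at x=96: 96 → 83 → 79 → 35 → 107 → 65 → 20 → … (one orbit).
Decompose π into cycles: lengths [69, 69, 1] (3 cycles, including the fixed point 0).
n − c = 139 − 3 = 136; sign = (−1)^136 = +1.

+1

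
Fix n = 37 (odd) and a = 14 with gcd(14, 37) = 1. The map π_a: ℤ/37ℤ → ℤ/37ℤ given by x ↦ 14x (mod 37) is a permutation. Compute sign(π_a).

-1

Orbit of 36 under x↦14x: [36, 23, 26, 31, 27, 8, 1]… (length divides ord_37(14)).
Cycle type of π: 12×3 + 1; total 4 cycles.
4 cycles on 37: each ℓ→(−1)^(ℓ−1), product (−1)^33 = -1.
Zolotarev: (14|37) = -1, matching the cycle-count sign.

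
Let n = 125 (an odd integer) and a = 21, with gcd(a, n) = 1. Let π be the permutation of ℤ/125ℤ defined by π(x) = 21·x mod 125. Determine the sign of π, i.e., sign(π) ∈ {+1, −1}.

Start at x=111: 111 → 81 → 76 → 96 → 16 → 86 → 56 → … (one orbit).
The orbit structure of x ↦ 21x mod 125: 13 orbits of sizes [25, 25, 25, 25, 5, 5, 5, 5, 1, 1, 1, 1, 1].
n − c = 125 − 13 = 112; sign = (−1)^112 = +1.
Check: (21/125) = +1 by Zolotarev.

+1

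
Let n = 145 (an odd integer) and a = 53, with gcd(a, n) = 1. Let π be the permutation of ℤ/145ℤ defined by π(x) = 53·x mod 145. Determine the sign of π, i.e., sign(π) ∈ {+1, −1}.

-1

Orbit of 81 under x↦53x: [81, 88, 24, 112, 136, 103, 94]… (length divides ord_145(53)).
The orbit structure of x ↦ 53x mod 145: 10 orbits of sizes [28, 28, 28, 28, 7, 7, 7, 7, 4, 1].
Σ(ℓ_i−1) = 145−10 = 135; sign = (−1)^135 = -1.
Via Zolotarev, sign(π_{53}) = (53|145) = -1.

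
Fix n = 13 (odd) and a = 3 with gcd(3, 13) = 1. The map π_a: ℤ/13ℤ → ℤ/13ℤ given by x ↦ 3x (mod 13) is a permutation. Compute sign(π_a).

Start at x=9: 9 → 1 → 3 → 9 (one orbit).
Decompose π into cycles: lengths [3, 3, 3, 3, 1] (5 cycles, including the fixed point 0).
sign(π) = (−1)^{n − #cycles} = (−1)^{13−5} = (−1)^8 = +1.
Via Zolotarev, sign(π_{3}) = (3|13) = +1.

+1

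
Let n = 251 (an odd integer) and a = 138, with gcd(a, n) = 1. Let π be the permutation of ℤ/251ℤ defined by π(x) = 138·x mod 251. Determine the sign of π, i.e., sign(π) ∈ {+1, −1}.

-1

Start at x=219: 219 → 102 → 20 → 250 → 113 → 32 → 149 → … (one orbit).
Cycle lengths of π_138 on ℤ/251ℤ: [10, 10, 10, 10, 10, 10, 10, 10, 10, 10, 10, 10, 10, 10, 10, 10, 10, 10, 10, 10, 10, 10, 10, 10, 10, 1]; 26 cycles in total.
251 − 26 = 225 transpositions; sign(π) = (−1)^225 = -1.
(138|251)_J = -1 (Zolotarev's lemma cross-check).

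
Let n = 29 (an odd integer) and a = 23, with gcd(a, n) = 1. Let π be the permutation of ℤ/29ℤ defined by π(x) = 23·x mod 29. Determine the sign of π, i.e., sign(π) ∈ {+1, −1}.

Orbit of 20 under x↦23x: [20, 25, 24, 1, 23, 7, 16]… (length divides ord_29(23)).
5 cycles of lengths [7, 7, 7, 7, 1].
5 cycles on 29: each ℓ→(−1)^(ℓ−1), product (−1)^24 = +1.
Via Zolotarev, sign(π_{23}) = (23|29) = +1.

+1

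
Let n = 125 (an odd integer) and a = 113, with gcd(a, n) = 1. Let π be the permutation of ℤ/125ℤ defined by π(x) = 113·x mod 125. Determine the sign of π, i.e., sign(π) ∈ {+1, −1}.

Orbit of 121 under x↦113x: [121, 48, 49, 37, 56, 78, 64]… (length divides ord_125(113)).
Cycle lengths of π_113 on ℤ/125ℤ: [100, 20, 4, 1]; 4 cycles in total.
Σ(ℓ_i−1) = 125−4 = 121; sign = (−1)^121 = -1.
The Jacobi symbol (113|125) = -1 (Zolotarev) agrees.

-1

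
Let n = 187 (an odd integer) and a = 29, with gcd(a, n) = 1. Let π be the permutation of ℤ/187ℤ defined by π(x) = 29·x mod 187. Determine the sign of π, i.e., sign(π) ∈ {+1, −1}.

+1

Orbit of 144 under x↦29x: [144, 62, 115, 156, 36, 109, 169]… (length divides ord_187(29)).
The orbit structure of x ↦ 29x mod 187: 5 orbits of sizes [80, 80, 16, 10, 1].
5 cycles on 187: each ℓ→(−1)^(ℓ−1), product (−1)^182 = +1.
The Jacobi symbol (29|187) = +1 (Zolotarev) agrees.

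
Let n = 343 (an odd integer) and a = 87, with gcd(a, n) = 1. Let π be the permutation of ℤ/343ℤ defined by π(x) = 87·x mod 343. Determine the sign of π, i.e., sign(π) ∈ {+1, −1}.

-1

Orbit of 88 under x↦87x: [88, 110, 309, 129, 247, 223, 193]… (length divides ord_343(87)).
4 cycles of lengths [294, 42, 6, 1].
With 4 cycles on 343 points, sign = (−1)^{343−4} = -1.
The Jacobi symbol (87|343) = -1 (Zolotarev) agrees.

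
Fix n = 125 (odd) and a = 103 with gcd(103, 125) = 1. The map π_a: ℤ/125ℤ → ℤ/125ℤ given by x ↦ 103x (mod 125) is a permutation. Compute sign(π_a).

-1

Orbit of 113 under x↦103x: [113, 14, 67, 26, 53, 84, 27]… (length divides ord_125(103)).
4 cycles of lengths [100, 20, 4, 1].
With 4 cycles on 125 points, sign = (−1)^{125−4} = -1.
Via Zolotarev, sign(π_{103}) = (103|125) = -1.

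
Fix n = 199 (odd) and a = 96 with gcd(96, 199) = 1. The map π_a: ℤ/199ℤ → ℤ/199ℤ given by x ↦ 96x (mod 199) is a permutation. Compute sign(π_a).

Trace 62: π^k(62) = [62, 181, 63, 78, 125, 60, 188] for k=0..6.
The orbit structure of x ↦ 96x mod 199: 10 orbits of sizes [22, 22, 22, 22, 22, 22, 22, 22, 22, 1].
With 10 cycles on 199 points, sign = (−1)^{199−10} = -1.

-1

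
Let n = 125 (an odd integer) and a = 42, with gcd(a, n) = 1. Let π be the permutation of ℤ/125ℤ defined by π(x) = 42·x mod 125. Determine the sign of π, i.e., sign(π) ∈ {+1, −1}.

Trace 69: π^k(69) = [69, 23, 91, 72, 24, 8, 86] for k=0..6.
Cycle lengths of π_42 on ℤ/125ℤ: [100, 20, 4, 1]; 4 cycles in total.
125 − 4 = 121 transpositions; sign(π) = (−1)^121 = -1.
(42|125)_J = -1 (Zolotarev's lemma cross-check).

-1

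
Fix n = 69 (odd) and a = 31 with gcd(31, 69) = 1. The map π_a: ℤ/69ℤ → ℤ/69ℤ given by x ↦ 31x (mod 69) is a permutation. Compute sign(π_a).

Orbit of 55 under x↦31x: [55, 49, 1, 31, 64, 52, 25]… (length divides ord_69(31)).
The orbit structure of x ↦ 31x mod 69: 9 orbits of sizes [11, 11, 11, 11, 11, 11, 1, 1, 1].
With 9 cycles on 69 points, sign = (−1)^{69−9} = +1.
Via Zolotarev, sign(π_{31}) = (31|69) = +1.

+1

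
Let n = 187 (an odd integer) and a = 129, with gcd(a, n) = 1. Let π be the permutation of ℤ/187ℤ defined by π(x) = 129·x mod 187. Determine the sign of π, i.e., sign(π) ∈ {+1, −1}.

+1

Start at x=90: 90 → 16 → 7 → 155 → 173 → 64 → 28 → … (one orbit).
Decompose π into cycles: lengths [80, 80, 16, 10, 1] (5 cycles, including the fixed point 0).
sign(π) = (−1)^{n − #cycles} = (−1)^{187−5} = (−1)^182 = +1.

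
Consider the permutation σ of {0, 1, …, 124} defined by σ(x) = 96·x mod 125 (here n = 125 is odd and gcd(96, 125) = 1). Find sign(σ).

+1

Start at x=101: 101 → 71 → 66 → 86 → 6 → 76 → 46 → … (one orbit).
The orbit structure of x ↦ 96x mod 125: 13 orbits of sizes [25, 25, 25, 25, 5, 5, 5, 5, 1, 1, 1, 1, 1].
With 13 cycles on 125 points, sign = (−1)^{125−13} = +1.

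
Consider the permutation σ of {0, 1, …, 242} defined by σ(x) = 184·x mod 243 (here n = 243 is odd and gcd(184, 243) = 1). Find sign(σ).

Start at x=109: 109 → 130 → 106 → 64 → 112 → 196 → 100 → … (one orbit).
Cycle type of π: 81×2 + 27×2 + 9×2 + 3×2 + 1×3; total 11 cycles.
n − c = 243 − 11 = 232; sign = (−1)^232 = +1.

+1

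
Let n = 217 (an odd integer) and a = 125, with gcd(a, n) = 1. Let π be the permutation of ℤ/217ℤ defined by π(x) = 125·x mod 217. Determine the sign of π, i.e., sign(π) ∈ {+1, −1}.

Orbit of 125 under x↦125x: [125, 1]… (length divides ord_217(125)).
124 cycles of lengths [2, 2, 2, 2, 2, 2, 2, 2, 2, 2, 2, 2, 2, 2, 2, 2, 2, 2, 2, 2, 2, 2, 2, 2, 2, 2, 2, 2, 2, 2, 2, 2, 2, 2, 2, 2, 2, 2, 2, 2, 2, 2, 2, 2, 2, 2, 2, 2, 2, 2, 2, 2, 2, 2, 2, 2, 2, 2, 2, 2, 2, 2, 2, 2, 2, 2, 2, 2, 2, 2, 2, 2, 2, 2, 2, 2, 2, 2, 2, 2, 2, 2, 2, 2, 2, 2, 2, 2, 2, 2, 2, 2, 2, 1, 1, 1, 1, 1, 1, 1, 1, 1, 1, 1, 1, 1, 1, 1, 1, 1, 1, 1, 1, 1, 1, 1, 1, 1, 1, 1, 1, 1, 1, 1].
Σ(ℓ_i−1) = 217−124 = 93; sign = (−1)^93 = -1.
The Jacobi symbol (125|217) = -1 (Zolotarev) agrees.

-1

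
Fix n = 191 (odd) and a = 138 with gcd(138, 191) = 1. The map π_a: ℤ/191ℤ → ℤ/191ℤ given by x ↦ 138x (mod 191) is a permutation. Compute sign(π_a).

+1

Trace 81: π^k(81) = [81, 100, 48, 130, 177, 169, 20] for k=0..6.
Cycle type of π: 95×2 + 1; total 3 cycles.
n − c = 191 − 3 = 188; sign = (−1)^188 = +1.
Zolotarev: (138|191) = +1, matching the cycle-count sign.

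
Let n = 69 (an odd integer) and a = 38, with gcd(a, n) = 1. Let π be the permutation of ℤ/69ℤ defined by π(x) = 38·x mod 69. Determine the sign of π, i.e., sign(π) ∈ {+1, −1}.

+1

Orbit of 44 under x↦38x: [44, 16, 56, 58, 65, 55, 20]… (length divides ord_69(38)).
The orbit structure of x ↦ 38x mod 69: 5 orbits of sizes [22, 22, 22, 2, 1].
n − c = 69 − 5 = 64; sign = (−1)^64 = +1.
The Jacobi symbol (38|69) = +1 (Zolotarev) agrees.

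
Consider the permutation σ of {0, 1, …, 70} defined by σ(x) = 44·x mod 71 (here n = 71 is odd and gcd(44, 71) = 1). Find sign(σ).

Start at x=70: 70 → 27 → 52 → 16 → 65 → 20 → 28 → … (one orbit).
Cycle lengths of π_44 on ℤ/71ℤ: [70, 1]; 2 cycles in total.
2 cycles on 71: each ℓ→(−1)^(ℓ−1), product (−1)^69 = -1.

-1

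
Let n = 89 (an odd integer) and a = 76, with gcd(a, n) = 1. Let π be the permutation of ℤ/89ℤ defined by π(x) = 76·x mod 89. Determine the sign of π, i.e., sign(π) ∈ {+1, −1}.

Orbit of 65 under x↦76x: [65, 45, 38, 40, 14, 85, 52]… (length divides ord_89(76)).
Cycle lengths of π_76 on ℤ/89ℤ: [88, 1]; 2 cycles in total.
2 cycles on 89: each ℓ→(−1)^(ℓ−1), product (−1)^87 = -1.
(76|89)_J = -1 (Zolotarev's lemma cross-check).

-1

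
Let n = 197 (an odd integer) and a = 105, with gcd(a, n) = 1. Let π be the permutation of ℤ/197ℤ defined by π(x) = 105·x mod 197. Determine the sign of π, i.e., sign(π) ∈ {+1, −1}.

+1

Orbit of 34 under x↦105x: [34, 24, 156, 29, 90, 191, 158]… (length divides ord_197(105)).
Cycle type of π: 49×4 + 1; total 5 cycles.
With 5 cycles on 197 points, sign = (−1)^{197−5} = +1.
Zolotarev: (105|197) = +1, matching the cycle-count sign.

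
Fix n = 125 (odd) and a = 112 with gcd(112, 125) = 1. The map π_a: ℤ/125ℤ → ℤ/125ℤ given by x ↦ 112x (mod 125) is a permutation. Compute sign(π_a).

Orbit of 32 under x↦112x: [32, 84, 33, 71, 77, 124, 13]… (length divides ord_125(112)).
The orbit structure of x ↦ 112x mod 125: 4 orbits of sizes [100, 20, 4, 1].
sign(π) = (−1)^{n − #cycles} = (−1)^{125−4} = (−1)^121 = -1.

-1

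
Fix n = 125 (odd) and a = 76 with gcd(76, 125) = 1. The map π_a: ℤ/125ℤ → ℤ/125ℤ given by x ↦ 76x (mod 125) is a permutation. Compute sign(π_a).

Trace 1: π^k(1) = [1, 76, 26, 101, 51] for k=0..4.
The orbit structure of x ↦ 76x mod 125: 45 orbits of sizes [5, 5, 5, 5, 5, 5, 5, 5, 5, 5, 5, 5, 5, 5, 5, 5, 5, 5, 5, 5, 1, 1, 1, 1, 1, 1, 1, 1, 1, 1, 1, 1, 1, 1, 1, 1, 1, 1, 1, 1, 1, 1, 1, 1, 1].
With 45 cycles on 125 points, sign = (−1)^{125−45} = +1.

+1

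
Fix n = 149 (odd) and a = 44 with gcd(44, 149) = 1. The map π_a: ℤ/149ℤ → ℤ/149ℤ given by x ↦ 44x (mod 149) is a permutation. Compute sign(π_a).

Orbit of 44 under x↦44x: [44, 148, 105, 1]… (length divides ord_149(44)).
Decompose π into cycles: lengths [4, 4, 4, 4, 4, 4, 4, 4, 4, 4, 4, 4, 4, 4, 4, 4, 4, 4, 4, 4, 4, 4, 4, 4, 4, 4, 4, 4, 4, 4, 4, 4, 4, 4, 4, 4, 4, 1] (38 cycles, including the fixed point 0).
38 cycles on 149: each ℓ→(−1)^(ℓ−1), product (−1)^111 = -1.
Zolotarev: (44|149) = -1, matching the cycle-count sign.

-1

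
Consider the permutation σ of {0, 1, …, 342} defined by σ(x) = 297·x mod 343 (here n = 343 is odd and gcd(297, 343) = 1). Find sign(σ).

-1

Orbit of 38 under x↦297x: [38, 310, 146, 144, 236, 120, 311]… (length divides ord_343(297)).
Decompose π into cycles: lengths [294, 42, 6, 1] (4 cycles, including the fixed point 0).
4 cycles on 343: each ℓ→(−1)^(ℓ−1), product (−1)^339 = -1.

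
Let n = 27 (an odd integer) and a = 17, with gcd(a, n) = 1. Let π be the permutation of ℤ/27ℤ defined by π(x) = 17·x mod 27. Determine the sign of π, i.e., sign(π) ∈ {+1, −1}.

-1

Start at x=17: 17 → 19 → 26 → 10 → 8 → 1 → 17 (one orbit).
Cycle type of π: 6×3 + 2×4 + 1; total 8 cycles.
Σ(ℓ_i−1) = 27−8 = 19; sign = (−1)^19 = -1.
(17|27)_J = -1 (Zolotarev's lemma cross-check).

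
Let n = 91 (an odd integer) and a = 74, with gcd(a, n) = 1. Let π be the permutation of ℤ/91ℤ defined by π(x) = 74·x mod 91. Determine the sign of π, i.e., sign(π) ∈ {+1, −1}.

+1

Start at x=74: 74 → 16 → 1 → 74 (one orbit).
31 cycles of lengths [3, 3, 3, 3, 3, 3, 3, 3, 3, 3, 3, 3, 3, 3, 3, 3, 3, 3, 3, 3, 3, 3, 3, 3, 3, 3, 3, 3, 3, 3, 1].
Σ(ℓ_i−1) = 91−31 = 60; sign = (−1)^60 = +1.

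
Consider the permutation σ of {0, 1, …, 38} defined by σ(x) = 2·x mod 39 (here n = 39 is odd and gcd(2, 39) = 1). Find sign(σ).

+1

Start at x=2: 2 → 4 → 8 → 16 → 32 → 25 → 11 → … (one orbit).
5 cycles of lengths [12, 12, 12, 2, 1].
39 − 5 = 34 transpositions; sign(π) = (−1)^34 = +1.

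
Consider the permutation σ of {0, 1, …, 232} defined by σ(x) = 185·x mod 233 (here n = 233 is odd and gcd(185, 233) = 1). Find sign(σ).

Start at x=123: 123 → 154 → 64 → 190 → 200 → 186 → 159 → … (one orbit).
π_185 has 2 disjoint cycles with lengths [232, 1] on {0,…,232}.
2 cycles on 233: each ℓ→(−1)^(ℓ−1), product (−1)^231 = -1.

-1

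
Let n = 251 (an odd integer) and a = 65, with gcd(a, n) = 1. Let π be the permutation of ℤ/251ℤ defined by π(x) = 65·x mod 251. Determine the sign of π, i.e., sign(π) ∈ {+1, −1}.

Start at x=89: 89 → 12 → 27 → 249 → 121 → 84 → 189 → … (one orbit).
Decompose π into cycles: lengths [125, 125, 1] (3 cycles, including the fixed point 0).
With 3 cycles on 251 points, sign = (−1)^{251−3} = +1.
Via Zolotarev, sign(π_{65}) = (65|251) = +1.

+1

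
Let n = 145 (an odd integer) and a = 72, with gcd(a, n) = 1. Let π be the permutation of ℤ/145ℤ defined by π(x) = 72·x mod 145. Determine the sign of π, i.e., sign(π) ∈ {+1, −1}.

+1

Start at x=109: 109 → 18 → 136 → 77 → 34 → 128 → 81 → … (one orbit).
Cycle type of π: 28×5 + 4 + 1; total 7 cycles.
n − c = 145 − 7 = 138; sign = (−1)^138 = +1.
Check: (72/145) = +1 by Zolotarev.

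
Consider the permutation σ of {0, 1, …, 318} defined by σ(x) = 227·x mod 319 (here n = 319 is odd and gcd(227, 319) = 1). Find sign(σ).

-1

Start at x=59: 59 → 314 → 141 → 107 → 45 → 7 → 313 → … (one orbit).
Cycle type of π: 70×4 + 10 + 7×4 + 1; total 10 cycles.
319 − 10 = 309 transpositions; sign(π) = (−1)^309 = -1.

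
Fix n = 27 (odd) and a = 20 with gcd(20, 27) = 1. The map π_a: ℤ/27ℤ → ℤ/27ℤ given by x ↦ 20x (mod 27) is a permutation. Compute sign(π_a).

Start at x=26: 26 → 7 → 5 → 19 → 2 → 13 → 17 → … (one orbit).
Decompose π into cycles: lengths [18, 6, 2, 1] (4 cycles, including the fixed point 0).
Σ(ℓ_i−1) = 27−4 = 23; sign = (−1)^23 = -1.
Zolotarev: (20|27) = -1, matching the cycle-count sign.

-1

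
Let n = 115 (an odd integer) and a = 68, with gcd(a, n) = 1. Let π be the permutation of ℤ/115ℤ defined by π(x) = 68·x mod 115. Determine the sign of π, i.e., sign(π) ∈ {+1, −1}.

Trace 24: π^k(24) = [24, 22, 1, 68] for k=0..3.
Cycle lengths of π_68 on ℤ/115ℤ: [4, 4, 4, 4, 4, 4, 4, 4, 4, 4, 4, 4, 4, 4, 4, 4, 4, 4, 4, 4, 4, 4, 4, 2, 2, 2, 2, 2, 2, 2, 2, 2, 2, 2, 1]; 35 cycles in total.
n − c = 115 − 35 = 80; sign = (−1)^80 = +1.
(68|115)_J = +1 (Zolotarev's lemma cross-check).

+1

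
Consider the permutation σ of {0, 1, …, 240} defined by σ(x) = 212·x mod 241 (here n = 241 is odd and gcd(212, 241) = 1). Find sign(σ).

+1

Start at x=9: 9 → 221 → 98 → 50 → 237 → 116 → 10 → … (one orbit).
3 cycles of lengths [120, 120, 1].
sign(π) = (−1)^{n − #cycles} = (−1)^{241−3} = (−1)^238 = +1.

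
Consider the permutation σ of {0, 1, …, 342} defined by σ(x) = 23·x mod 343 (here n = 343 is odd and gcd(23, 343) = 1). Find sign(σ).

+1

Orbit of 151 under x↦23x: [151, 43, 303, 109, 106, 37, 165]… (length divides ord_343(23)).
The orbit structure of x ↦ 23x mod 343: 7 orbits of sizes [147, 147, 21, 21, 3, 3, 1].
With 7 cycles on 343 points, sign = (−1)^{343−7} = +1.
Check: (23/343) = +1 by Zolotarev.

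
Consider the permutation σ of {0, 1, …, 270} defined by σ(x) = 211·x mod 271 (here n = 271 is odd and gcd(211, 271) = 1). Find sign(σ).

+1

Start at x=248: 248 → 25 → 126 → 28 → 217 → 259 → 178 → … (one orbit).
π_211 has 11 disjoint cycles with lengths [27, 27, 27, 27, 27, 27, 27, 27, 27, 27, 1] on {0,…,270}.
With 11 cycles on 271 points, sign = (−1)^{271−11} = +1.
The Jacobi symbol (211|271) = +1 (Zolotarev) agrees.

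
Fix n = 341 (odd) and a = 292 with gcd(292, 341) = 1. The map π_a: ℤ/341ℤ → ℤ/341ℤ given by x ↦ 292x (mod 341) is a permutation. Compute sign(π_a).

Start at x=285: 285 → 16 → 239 → 224 → 277 → 67 → 127 → … (one orbit).
13 cycles of lengths [30, 30, 30, 30, 30, 30, 30, 30, 30, 30, 30, 10, 1].
n − c = 341 − 13 = 328; sign = (−1)^328 = +1.
Via Zolotarev, sign(π_{292}) = (292|341) = +1.

+1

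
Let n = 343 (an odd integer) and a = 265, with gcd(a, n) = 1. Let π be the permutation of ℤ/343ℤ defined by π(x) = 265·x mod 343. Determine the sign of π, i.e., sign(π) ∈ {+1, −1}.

-1

Orbit of 97 under x↦265x: [97, 323, 188, 85, 230, 239, 223]… (length divides ord_343(265)).
Cycle lengths of π_265 on ℤ/343ℤ: [98, 98, 98, 14, 14, 14, 2, 2, 2, 1]; 10 cycles in total.
n − c = 343 − 10 = 333; sign = (−1)^333 = -1.
Zolotarev: (265|343) = -1, matching the cycle-count sign.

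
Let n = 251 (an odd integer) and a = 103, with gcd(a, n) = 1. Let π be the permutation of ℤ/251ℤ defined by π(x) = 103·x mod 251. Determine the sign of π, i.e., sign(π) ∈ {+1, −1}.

+1

Trace 221: π^k(221) = [221, 173, 249, 45, 117, 3, 58] for k=0..6.
Cycle lengths of π_103 on ℤ/251ℤ: [125, 125, 1]; 3 cycles in total.
With 3 cycles on 251 points, sign = (−1)^{251−3} = +1.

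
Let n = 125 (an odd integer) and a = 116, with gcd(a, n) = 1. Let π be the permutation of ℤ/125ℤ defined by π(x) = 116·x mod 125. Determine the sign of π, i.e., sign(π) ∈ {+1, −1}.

+1

Start at x=51: 51 → 41 → 6 → 71 → 111 → 1 → 116 → … (one orbit).
13 cycles of lengths [25, 25, 25, 25, 5, 5, 5, 5, 1, 1, 1, 1, 1].
13 cycles on 125: each ℓ→(−1)^(ℓ−1), product (−1)^112 = +1.
Zolotarev: (116|125) = +1, matching the cycle-count sign.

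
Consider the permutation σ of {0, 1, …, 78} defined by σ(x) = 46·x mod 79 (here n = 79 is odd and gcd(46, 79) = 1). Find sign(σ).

+1

Trace 62: π^k(62) = [62, 8, 52, 22, 64, 21, 18] for k=0..6.
7 cycles of lengths [13, 13, 13, 13, 13, 13, 1].
sign(π) = (−1)^{n − #cycles} = (−1)^{79−7} = (−1)^72 = +1.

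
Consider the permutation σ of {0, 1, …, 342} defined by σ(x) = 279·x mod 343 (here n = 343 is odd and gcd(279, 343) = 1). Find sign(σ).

-1

Trace 50: π^k(50) = [50, 230, 29, 202, 106, 76, 281] for k=0..6.
Cycle type of π: 98×3 + 14×3 + 2×3 + 1; total 10 cycles.
Σ(ℓ_i−1) = 343−10 = 333; sign = (−1)^333 = -1.
(279|343)_J = -1 (Zolotarev's lemma cross-check).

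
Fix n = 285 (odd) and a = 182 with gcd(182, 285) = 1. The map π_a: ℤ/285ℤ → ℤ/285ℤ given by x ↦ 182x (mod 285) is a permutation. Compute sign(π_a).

Trace 182: π^k(182) = [182, 64, 248, 106, 197, 229, 68] for k=0..6.
Cycle type of π: 12×18 + 6×6 + 4×3 + 3×6 + 2 + 1; total 35 cycles.
With 35 cycles on 285 points, sign = (−1)^{285−35} = +1.
(182|285)_J = +1 (Zolotarev's lemma cross-check).

+1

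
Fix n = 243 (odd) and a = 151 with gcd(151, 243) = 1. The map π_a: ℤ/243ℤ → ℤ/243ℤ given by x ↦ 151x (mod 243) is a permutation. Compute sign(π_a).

+1

Orbit of 22 under x↦151x: [22, 163, 70, 121, 46, 142, 58]… (length divides ord_243(151)).
Cycle type of π: 81×2 + 27×2 + 9×2 + 3×2 + 1×3; total 11 cycles.
Σ(ℓ_i−1) = 243−11 = 232; sign = (−1)^232 = +1.
Zolotarev: (151|243) = +1, matching the cycle-count sign.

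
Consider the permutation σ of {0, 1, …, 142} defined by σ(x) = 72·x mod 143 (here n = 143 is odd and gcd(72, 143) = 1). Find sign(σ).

+1

Orbit of 25 under x↦72x: [25, 84, 42, 21, 82, 41, 92]… (length divides ord_143(72)).
5 cycles of lengths [60, 60, 12, 10, 1].
n − c = 143 − 5 = 138; sign = (−1)^138 = +1.
The Jacobi symbol (72|143) = +1 (Zolotarev) agrees.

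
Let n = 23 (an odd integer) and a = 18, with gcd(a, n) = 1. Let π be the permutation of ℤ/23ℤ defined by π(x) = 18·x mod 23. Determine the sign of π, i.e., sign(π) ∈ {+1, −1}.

+1

Trace 2: π^k(2) = [2, 13, 4, 3, 8, 6, 16] for k=0..6.
Decompose π into cycles: lengths [11, 11, 1] (3 cycles, including the fixed point 0).
Σ(ℓ_i−1) = 23−3 = 20; sign = (−1)^20 = +1.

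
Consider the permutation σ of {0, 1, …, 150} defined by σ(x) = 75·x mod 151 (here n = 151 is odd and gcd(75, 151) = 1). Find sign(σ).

Start at x=143: 143 → 4 → 149 → 1 → 75 → 38 → 132 → … (one orbit).
Cycle lengths of π_75 on ℤ/151ℤ: [30, 30, 30, 30, 30, 1]; 6 cycles in total.
n − c = 151 − 6 = 145; sign = (−1)^145 = -1.
Check: (75/151) = -1 by Zolotarev.

-1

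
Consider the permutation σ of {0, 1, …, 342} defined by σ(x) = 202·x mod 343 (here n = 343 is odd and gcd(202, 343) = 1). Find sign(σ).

-1

Trace 337: π^k(337) = [337, 160, 78, 321, 15, 286, 148] for k=0..6.
Decompose π into cycles: lengths [98, 98, 98, 14, 14, 14, 2, 2, 2, 1] (10 cycles, including the fixed point 0).
343 − 10 = 333 transpositions; sign(π) = (−1)^333 = -1.
Check: (202/343) = -1 by Zolotarev.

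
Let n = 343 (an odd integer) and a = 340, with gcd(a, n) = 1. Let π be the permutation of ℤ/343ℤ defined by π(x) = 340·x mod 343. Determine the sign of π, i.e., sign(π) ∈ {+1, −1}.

+1

Start at x=309: 309 → 102 → 37 → 232 → 333 → 30 → 253 → … (one orbit).
Decompose π into cycles: lengths [147, 147, 21, 21, 3, 3, 1] (7 cycles, including the fixed point 0).
With 7 cycles on 343 points, sign = (−1)^{343−7} = +1.
Via Zolotarev, sign(π_{340}) = (340|343) = +1.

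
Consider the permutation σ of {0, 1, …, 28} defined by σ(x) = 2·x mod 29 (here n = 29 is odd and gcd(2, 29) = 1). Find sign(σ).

Orbit of 3 under x↦2x: [3, 6, 12, 24, 19, 9, 18]… (length divides ord_29(2)).
Cycle type of π: 28 + 1; total 2 cycles.
With 2 cycles on 29 points, sign = (−1)^{29−2} = -1.

-1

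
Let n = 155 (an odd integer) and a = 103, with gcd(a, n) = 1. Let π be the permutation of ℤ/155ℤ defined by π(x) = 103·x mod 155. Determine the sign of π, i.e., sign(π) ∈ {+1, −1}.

Trace 19: π^k(19) = [19, 97, 71, 28, 94, 72, 131] for k=0..6.
Cycle type of π: 60×2 + 15×2 + 4 + 1; total 6 cycles.
6 cycles on 155: each ℓ→(−1)^(ℓ−1), product (−1)^149 = -1.

-1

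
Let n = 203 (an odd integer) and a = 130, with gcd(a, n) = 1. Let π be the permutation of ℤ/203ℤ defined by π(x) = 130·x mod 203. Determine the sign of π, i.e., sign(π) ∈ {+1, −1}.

-1

Trace 30: π^k(30) = [30, 43, 109, 163, 78, 193, 121] for k=0..6.
Decompose π into cycles: lengths [84, 84, 28, 3, 3, 1] (6 cycles, including the fixed point 0).
With 6 cycles on 203 points, sign = (−1)^{203−6} = -1.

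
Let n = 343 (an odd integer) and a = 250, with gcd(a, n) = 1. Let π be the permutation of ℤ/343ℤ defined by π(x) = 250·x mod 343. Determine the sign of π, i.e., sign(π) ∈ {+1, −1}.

Start at x=73: 73 → 71 → 257 → 109 → 153 → 177 → 3 → … (one orbit).
Decompose π into cycles: lengths [294, 42, 6, 1] (4 cycles, including the fixed point 0).
n − c = 343 − 4 = 339; sign = (−1)^339 = -1.

-1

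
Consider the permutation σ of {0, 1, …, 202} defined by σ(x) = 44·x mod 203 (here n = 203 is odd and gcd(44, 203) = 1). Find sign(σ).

-1

Trace 93: π^k(93) = [93, 32, 190, 37, 4, 176, 30] for k=0..6.
Cycle type of π: 84×2 + 28 + 3×2 + 1; total 6 cycles.
203 − 6 = 197 transpositions; sign(π) = (−1)^197 = -1.
Via Zolotarev, sign(π_{44}) = (44|203) = -1.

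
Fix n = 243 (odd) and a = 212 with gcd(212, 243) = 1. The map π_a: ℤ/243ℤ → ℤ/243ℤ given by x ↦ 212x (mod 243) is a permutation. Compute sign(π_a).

-1

Orbit of 31 under x↦212x: [31, 11, 145, 122, 106, 116, 49]… (length divides ord_243(212)).
Decompose π into cycles: lengths [162, 54, 18, 6, 2, 1] (6 cycles, including the fixed point 0).
6 cycles on 243: each ℓ→(−1)^(ℓ−1), product (−1)^237 = -1.
The Jacobi symbol (212|243) = -1 (Zolotarev) agrees.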